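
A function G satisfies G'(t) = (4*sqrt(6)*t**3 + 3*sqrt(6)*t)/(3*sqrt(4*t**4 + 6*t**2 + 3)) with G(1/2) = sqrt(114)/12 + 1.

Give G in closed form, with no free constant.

G(t) = (sqrt(6)*sqrt(4*t**4 + 6*t**2 + 3) + 6)/6

The substitution u = 2*t**4/3 + t**2 + 1/2 works: G'(t) is exactly (dG/du)*(du/dt) for that inner function.
A general antiderivative is sqrt(2*t**4/3 + t**2 + 1/2) + C.
The condition gives C = sqrt(114)/12 + 1 - (sqrt(114)/12) = 1.
So G(t) = (sqrt(6)*sqrt(4*t**4 + 6*t**2 + 3) + 6)/6.
Check: d/dt[(sqrt(6)*sqrt(4*t**4 + 6*t**2 + 3) + 6)/6] = (4*sqrt(6)*t**3 + 3*sqrt(6)*t)/(3*sqrt(4*t**4 + 6*t**2 + 3)) = G'(t).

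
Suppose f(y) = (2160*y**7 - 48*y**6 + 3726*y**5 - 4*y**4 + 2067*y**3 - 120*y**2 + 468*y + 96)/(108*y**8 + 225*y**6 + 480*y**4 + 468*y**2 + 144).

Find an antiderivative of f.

Differentiate the proposed F(y) back; it has to land on f(y) exactly.
Check: d/dy[(8*y + 30*(3*y**2 + 2)*log(2*y**4/3 + y**2/2 + 2) - 3)/(6*(3*y**2 + 2))] = (2160*y**7 - 48*y**6 + 3726*y**5 - 4*y**4 + 2067*y**3 - 120*y**2 + 468*y + 96)/(108*y**8 + 225*y**6 + 480*y**4 + 468*y**2 + 144) = f(y).

An antiderivative is F(y) = (8*y + 30*(3*y**2 + 2)*log(2*y**4/3 + y**2/2 + 2) - 3)/(6*(3*y**2 + 2)).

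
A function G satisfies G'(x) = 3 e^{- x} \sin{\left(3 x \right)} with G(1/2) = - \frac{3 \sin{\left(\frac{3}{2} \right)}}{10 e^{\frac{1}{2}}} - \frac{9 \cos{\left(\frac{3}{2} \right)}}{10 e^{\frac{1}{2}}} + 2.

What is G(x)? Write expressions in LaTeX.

Since d/dx undoes antidifferentiation here, G(x) must give back the stated G'(x).
A general antiderivative is - \frac{3 e^{- x} \sin{\left(3 x \right)}}{10} - \frac{9 e^{- x} \cos{\left(3 x \right)}}{10} + C.
The condition gives C = - \frac{3 \sin{\left(\frac{3}{2} \right)}}{10 e^{\frac{1}{2}}} - \frac{9 \cos{\left(\frac{3}{2} \right)}}{10 e^{\frac{1}{2}}} + 2 - (- \frac{3 \sin{\left(\frac{3}{2} \right)}}{10 e^{\frac{1}{2}}} - \frac{9 \cos{\left(\frac{3}{2} \right)}}{10 e^{\frac{1}{2}}}) = 2.
So G(x) = \frac{\left(20 e^{x} - 3 \sin{\left(3 x \right)} - 9 \cos{\left(3 x \right)}\right) e^{- x}}{10}.
Check: d/dx[\frac{\left(20 e^{x} - 3 \sin{\left(3 x \right)} - 9 \cos{\left(3 x \right)}\right) e^{- x}}{10}] = 3 e^{- x} \sin{\left(3 x \right)} = G'(x).

G(x) = \frac{\left(20 e^{x} - 3 \sin{\left(3 x \right)} - 9 \cos{\left(3 x \right)}\right) e^{- x}}{10}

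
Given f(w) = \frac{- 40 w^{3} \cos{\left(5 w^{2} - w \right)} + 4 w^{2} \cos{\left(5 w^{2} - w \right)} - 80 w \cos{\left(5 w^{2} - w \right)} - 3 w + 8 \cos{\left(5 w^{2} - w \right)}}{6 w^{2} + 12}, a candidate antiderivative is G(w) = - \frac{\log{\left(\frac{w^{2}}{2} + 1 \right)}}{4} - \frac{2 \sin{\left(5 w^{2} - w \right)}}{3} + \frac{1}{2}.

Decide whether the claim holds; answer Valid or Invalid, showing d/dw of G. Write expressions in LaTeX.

d/dw[G] = \frac{- 40 w^{3} \cos{\left(5 w^{2} - w \right)} + 4 w^{2} \cos{\left(5 w^{2} - w \right)} - 80 w \cos{\left(5 w^{2} - w \right)} - 3 w + 8 \cos{\left(5 w^{2} - w \right)}}{6 w^{2} + 12}
This equals f(w) exactly, so the claim holds.

Valid: G'(w) = f(w).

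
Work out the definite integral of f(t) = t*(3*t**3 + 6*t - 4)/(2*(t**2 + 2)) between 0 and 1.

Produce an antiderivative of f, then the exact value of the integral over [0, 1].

Differentiate the proposed F(t) back; it has to land on f(t) exactly.
F(t) = (t**3 - 2*log(t**2/2 + 1) + 1)/2 is an antiderivative of f.
Check: d/dt[(t**3 - 2*log(t**2/2 + 1) + 1)/2] = (3*t**4 + 6*t**2 - 4*t)/(2*t**2 + 4), which equals f(t).
F(1) = 1 - log(3/2); F(0) = 1/2.
Integral = F(1) - F(0) = 1/2 - log(3/2).

Antiderivative: F(t) = (t**3 - 2*log(t**2/2 + 1) + 1)/2; value = 1/2 - log(3/2)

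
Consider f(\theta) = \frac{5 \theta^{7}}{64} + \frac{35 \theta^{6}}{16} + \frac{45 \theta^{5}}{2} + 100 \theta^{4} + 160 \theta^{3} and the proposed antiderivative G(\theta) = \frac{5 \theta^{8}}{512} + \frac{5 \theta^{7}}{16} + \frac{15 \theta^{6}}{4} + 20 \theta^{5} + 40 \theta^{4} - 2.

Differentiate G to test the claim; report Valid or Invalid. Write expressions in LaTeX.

d/d\theta[G] = \frac{5 \theta^{7}}{64} + \frac{35 \theta^{6}}{16} + \frac{45 \theta^{5}}{2} + 100 \theta^{4} + 160 \theta^{3}
This equals f(\theta) exactly, so the claim holds.

Valid - the claim checks out under differentiation.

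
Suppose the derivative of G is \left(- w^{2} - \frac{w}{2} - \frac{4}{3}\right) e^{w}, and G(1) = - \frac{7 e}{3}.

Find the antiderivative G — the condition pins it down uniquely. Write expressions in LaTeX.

G'(w) has the shape u'v + uv' for u = - w^{2} + \frac{3 w}{2} - \frac{17}{6} and v = e^{w} — it is the derivative of the product u*v.
A general antiderivative is \frac{\left(- 6 w^{2} + 9 w - 17\right) e^{w}}{6} + C.
The condition gives C = - \frac{7 e}{3} - (- \frac{7 e}{3}) = 0.
So G(w) = - w^{2} e^{w} + \frac{3 w e^{w}}{2} - \frac{17 e^{w}}{6}.
Check: d/dw[- w^{2} e^{w} + \frac{3 w e^{w}}{2} - \frac{17 e^{w}}{6}] = - w^{2} e^{w} - \frac{w e^{w}}{2} - \frac{4 e^{w}}{3}, which equals G'(w).

G(w) = - w^{2} e^{w} + \frac{3 w e^{w}}{2} - \frac{17 e^{w}}{6}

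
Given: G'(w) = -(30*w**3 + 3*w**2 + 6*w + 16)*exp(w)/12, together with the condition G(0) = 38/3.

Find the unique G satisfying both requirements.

G(w) = -5*w**3*exp(w)/2 + 29*w**2*exp(w)/4 - 15*w*exp(w) + 41*exp(w)/3 - 1

G'(w) has the shape u'v + uv' for u = -5*w**3/2 + 29*w**2/4 - 15*w + 41/3 and v = exp(w) — it is the derivative of the product u*v.
A general antiderivative is (-30*w**3 + 87*w**2 - 180*w + 164)*exp(w)/12 + C.
The condition gives C = 38/3 - (41/3) = -1.
So G(w) = -5*w**3*exp(w)/2 + 29*w**2*exp(w)/4 - 15*w*exp(w) + 41*exp(w)/3 - 1.
Check: d/dw[-5*w**3*exp(w)/2 + 29*w**2*exp(w)/4 - 15*w*exp(w) + 41*exp(w)/3 - 1] = -5*w**3*exp(w)/2 - w**2*exp(w)/4 - w*exp(w)/2 - 4*exp(w)/3, which equals G'(w).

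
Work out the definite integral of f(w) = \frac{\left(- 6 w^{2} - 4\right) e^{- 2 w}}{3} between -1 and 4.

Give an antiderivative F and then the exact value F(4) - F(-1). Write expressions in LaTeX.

Recognize the product-rule pattern: f = u'v + uv' with u = w^{2} + w + \frac{7}{6}, v = e^{- 2 w}, so integration by parts undoes it.
F(w) = \frac{\left(6 w^{2} + 6 w + 7\right) e^{- 2 w}}{6} is an antiderivative of f.
Check: d/dw[\frac{\left(6 w^{2} + 6 w + 7\right) e^{- 2 w}}{6}] = \frac{\left(- 6 w^{2} - 4\right) e^{- 2 w}}{3} = f(w).
F(4) = \frac{127}{6 e^{8}}; F(-1) = \frac{7 e^{2}}{6}.
Integral = F(4) - F(-1) = - \frac{7 e^{2}}{6} + \frac{127}{6 e^{8}}.

Antiderivative: F(w) = \frac{\left(6 w^{2} + 6 w + 7\right) e^{- 2 w}}{6}; value = - \frac{7 e^{2}}{6} + \frac{127}{6 e^{8}}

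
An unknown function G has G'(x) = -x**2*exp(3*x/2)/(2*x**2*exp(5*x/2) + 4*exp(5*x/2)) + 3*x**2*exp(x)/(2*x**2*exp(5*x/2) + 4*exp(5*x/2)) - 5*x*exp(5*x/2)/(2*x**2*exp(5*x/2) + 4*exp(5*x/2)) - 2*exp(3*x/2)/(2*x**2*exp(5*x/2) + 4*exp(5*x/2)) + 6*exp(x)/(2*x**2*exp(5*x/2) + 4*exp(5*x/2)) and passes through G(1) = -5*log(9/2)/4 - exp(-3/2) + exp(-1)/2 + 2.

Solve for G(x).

G(x) = -5*log(3*x**2/2 + 3)/4 + 2 + exp(-x)/2 - exp(-3*x/2)

The integrand splits into summands that can be handled one at a time.
A general antiderivative is -5*log(3*x**2/2 + 3)/4 + exp(-x)/2 - exp(-3*x/2) + C.
The condition gives C = -5*log(9/2)/4 - exp(-3/2) + exp(-1)/2 + 2 - (-5*log(9/2)/4 - exp(-3/2) + exp(-1)/2) = 2.
So G(x) = -5*log(3*x**2/2 + 3)/4 + 2 + exp(-x)/2 - exp(-3*x/2).
Check: d/dx[-5*log(3*x**2/2 + 3)/4 + 2 + exp(-x)/2 - exp(-3*x/2)] = (-x**2*exp(3*x/2) + 3*x**2*exp(x) - 5*x*exp(5*x/2) - 2*exp(3*x/2) + 6*exp(x))/(2*x**2*exp(5*x/2) + 4*exp(5*x/2)), which equals G'(x).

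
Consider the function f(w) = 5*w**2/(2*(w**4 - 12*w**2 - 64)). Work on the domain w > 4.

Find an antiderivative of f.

The denominator factors as 2*(w - 4)*(w + 4)*(w**2 + 4); partial fractions split f into directly integrable pieces: 1/(2*(w**2 + 4)) - 1/(4*(w + 4)) + 1/(4*(w - 4)).
Check: d/dw[(log(w - 4) - log(w + 4) + atan(w/2))/4] = 5*w**2/(2*w**4 - 24*w**2 - 128), which equals f(w).

An antiderivative is F(w) = (log(w - 4) - log(w + 4) + atan(w/2))/4.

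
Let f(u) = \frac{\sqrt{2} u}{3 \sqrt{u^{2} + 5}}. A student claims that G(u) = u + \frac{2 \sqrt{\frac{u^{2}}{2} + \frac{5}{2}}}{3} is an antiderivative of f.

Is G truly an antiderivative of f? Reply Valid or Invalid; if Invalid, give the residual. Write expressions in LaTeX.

Invalid: d/du[G] - f = 1, which is not 0.

d/du[G] = \frac{\sqrt{2} u + 3 \sqrt{u^{2} + 5}}{3 \sqrt{u^{2} + 5}}
d/du[G] - f(u) = 1 != 0.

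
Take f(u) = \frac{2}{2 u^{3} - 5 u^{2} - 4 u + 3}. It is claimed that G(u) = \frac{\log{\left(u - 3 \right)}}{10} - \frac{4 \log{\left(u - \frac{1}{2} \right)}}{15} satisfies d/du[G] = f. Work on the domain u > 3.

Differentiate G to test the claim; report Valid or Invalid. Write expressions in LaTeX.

d/du[G] = \frac{9 - 2 u}{12 u^{2} - 42 u + 18}
d/du[G] - f(u) = - \frac{1}{6 u + 6} != 0.

Invalid: d/du[G] - f = - \frac{1}{6 u + 6}, which is not 0.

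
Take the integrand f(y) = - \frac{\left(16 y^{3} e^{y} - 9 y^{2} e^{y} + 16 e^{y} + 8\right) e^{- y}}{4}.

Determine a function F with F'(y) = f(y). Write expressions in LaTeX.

Check any antiderivative F(y) by computing F'(y) and comparing it with f(y).
Check: d/dy[- y^{4} + \frac{3 y^{3}}{4} - 4 y + 2 e^{- y}] = \frac{\left(- 16 y^{3} e^{y} + 9 y^{2} e^{y} - 16 e^{y} - 8\right) e^{- y}}{4}, which equals f(y).

An antiderivative is F(y) = - y^{4} + \frac{3 y^{3}}{4} - 4 y + 2 e^{- y}.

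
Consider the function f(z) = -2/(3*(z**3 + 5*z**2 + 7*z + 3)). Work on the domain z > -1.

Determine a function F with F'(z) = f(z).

Factor the denominator (3*(z + 1)**2*(z + 3)) and decompose: f = -1/(6*(z + 3)) + 1/(6*(z + 1)) - 1/(3*(z + 1)**2); each piece integrates to a log, atan, or power term.
Check: d/dz[log(z + 1)/6 - log(z + 3)/6 + 2/(6*z + 6)] = -2/(3*z**3 + 15*z**2 + 21*z + 9), which equals f(z).

An antiderivative is F(z) = log(z + 1)/6 - log(z + 3)/6 + 2/(6*z + 6).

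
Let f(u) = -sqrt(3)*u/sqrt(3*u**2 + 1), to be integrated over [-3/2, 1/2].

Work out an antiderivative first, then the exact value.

f matches the chain-rule pattern g'(h)*h' with inner function h(u) = u**2 + 1/3; substituting w = h(u) collapses the integral.
F(u) = -sqrt(u**2 + 1/3) is an antiderivative of f.
Check: d/du[-sqrt(u**2 + 1/3)] = -sqrt(3)*u/sqrt(3*u**2 + 1) = f(u).
F(1/2) = -sqrt(21)/6; F(-3/2) = -sqrt(93)/6.
Integral = F(1/2) - F(-3/2) = -sqrt(21)/6 + sqrt(93)/6.

Antiderivative: F(u) = -sqrt(u**2 + 1/3); value = -sqrt(21)/6 + sqrt(93)/6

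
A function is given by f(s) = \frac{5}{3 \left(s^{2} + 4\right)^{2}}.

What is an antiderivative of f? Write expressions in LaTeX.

An antiderivative is F(s) = \frac{5 s}{24 s^{2} + 96} + \frac{5 \operatorname{atan}{\left(\frac{s}{2} \right)}}{48}.

A first test for any F(s): its s-derivative must equal f(s) identically.
Check: d/ds[\frac{5 s}{24 s^{2} + 96} + \frac{5 \operatorname{atan}{\left(\frac{s}{2} \right)}}{48}] = \frac{5}{3 s^{4} + 24 s^{2} + 48}, which equals f(s).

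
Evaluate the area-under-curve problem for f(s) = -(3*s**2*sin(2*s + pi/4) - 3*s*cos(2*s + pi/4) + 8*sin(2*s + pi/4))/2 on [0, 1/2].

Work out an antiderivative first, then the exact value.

f has the shape u'v + uv' for u = 3*s**2/4 + 2 and v = cos(2*s + pi/4) — it is the derivative of the product u*v.
F(s) = (3*s**2/2 + 4)*cos(2*s + pi/4)/2 is an antiderivative of f.
Check: d/ds[(3*s**2/2 + 4)*cos(2*s + pi/4)/2] = -3*s**2*sin(2*s + pi/4)/2 + 3*s*cos(2*s + pi/4)/2 - 4*sin(2*s + pi/4), which equals f(s).
F(1/2) = 35*cos(pi/4 + 1)/16; F(0) = sqrt(2).
Integral = F(1/2) - F(0) = -sqrt(2) + 35*cos(pi/4 + 1)/16.

Antiderivative: F(s) = (3*s**2/2 + 4)*cos(2*s + pi/4)/2; value = -sqrt(2) + 35*cos(pi/4 + 1)/16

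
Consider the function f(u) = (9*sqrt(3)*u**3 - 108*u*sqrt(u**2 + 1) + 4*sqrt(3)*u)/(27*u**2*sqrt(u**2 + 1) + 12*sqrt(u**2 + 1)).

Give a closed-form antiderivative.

A first test for any F(u): its u-derivative must equal f(u) identically.
Check: d/du[(sqrt(3)*sqrt(u**2 + 1) - 6*log(3*u**2 + 4/3))/3] = (9*sqrt(3)*u**3 - 108*u*sqrt(u**2 + 1) + 4*sqrt(3)*u)/(27*u**2*sqrt(u**2 + 1) + 12*sqrt(u**2 + 1)) = f(u).

An antiderivative is F(u) = (sqrt(3)*sqrt(u**2 + 1) - 6*log(3*u**2 + 4/3))/3.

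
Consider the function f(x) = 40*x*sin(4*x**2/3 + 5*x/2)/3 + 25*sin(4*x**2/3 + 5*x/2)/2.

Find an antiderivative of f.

The substitution u = 4*x**2/3 + 5*x/2 works: f is exactly (dF/du)*(du/dx) for that inner function.
Check: d/dx[-5*cos(4*x**2/3 + 5*x/2)] = 40*x*sin(4*x**2/3 + 5*x/2)/3 + 25*sin(4*x**2/3 + 5*x/2)/2 = f(x).

An antiderivative is F(x) = -5*cos(4*x**2/3 + 5*x/2).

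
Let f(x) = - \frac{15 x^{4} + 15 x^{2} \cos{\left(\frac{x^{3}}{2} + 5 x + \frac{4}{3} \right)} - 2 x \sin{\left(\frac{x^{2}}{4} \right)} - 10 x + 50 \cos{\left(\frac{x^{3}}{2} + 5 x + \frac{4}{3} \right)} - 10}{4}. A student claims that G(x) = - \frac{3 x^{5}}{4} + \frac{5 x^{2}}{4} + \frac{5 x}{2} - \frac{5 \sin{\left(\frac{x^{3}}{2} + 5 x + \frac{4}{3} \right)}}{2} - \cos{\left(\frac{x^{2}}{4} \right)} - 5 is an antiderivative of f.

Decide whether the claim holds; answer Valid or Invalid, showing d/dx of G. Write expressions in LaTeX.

d/dx[G] = - \frac{15 x^{4}}{4} - \frac{15 x^{2} \cos{\left(\frac{x^{3}}{2} + 5 x + \frac{4}{3} \right)}}{4} + \frac{x \sin{\left(\frac{x^{2}}{4} \right)}}{2} + \frac{5 x}{2} - \frac{25 \cos{\left(\frac{x^{3}}{2} + 5 x + \frac{4}{3} \right)}}{2} + \frac{5}{2}
This equals f(x) exactly, so the claim holds.

Valid: G'(x) = f(x).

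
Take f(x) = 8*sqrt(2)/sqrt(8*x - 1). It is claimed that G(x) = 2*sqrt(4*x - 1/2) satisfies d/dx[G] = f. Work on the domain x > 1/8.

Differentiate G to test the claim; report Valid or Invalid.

Invalid: d/dx[G] - f = -4*sqrt(2)/sqrt(8*x - 1), which is not 0.

d/dx[G] = 4*sqrt(2)/sqrt(8*x - 1)
d/dx[G] - f(x) = -4*sqrt(2)/sqrt(8*x - 1) != 0.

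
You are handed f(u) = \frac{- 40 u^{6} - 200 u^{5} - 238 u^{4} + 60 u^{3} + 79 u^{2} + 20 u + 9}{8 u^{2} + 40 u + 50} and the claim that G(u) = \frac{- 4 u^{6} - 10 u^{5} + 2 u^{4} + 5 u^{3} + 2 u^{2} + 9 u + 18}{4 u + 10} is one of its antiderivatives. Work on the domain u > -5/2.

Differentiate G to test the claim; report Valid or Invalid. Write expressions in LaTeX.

Valid: G'(u) = f(u).

d/du[G] = \frac{- 40 u^{6} - 200 u^{5} - 238 u^{4} + 60 u^{3} + 79 u^{2} + 20 u + 9}{8 u^{2} + 40 u + 50}
This equals f(u) exactly, so the claim holds.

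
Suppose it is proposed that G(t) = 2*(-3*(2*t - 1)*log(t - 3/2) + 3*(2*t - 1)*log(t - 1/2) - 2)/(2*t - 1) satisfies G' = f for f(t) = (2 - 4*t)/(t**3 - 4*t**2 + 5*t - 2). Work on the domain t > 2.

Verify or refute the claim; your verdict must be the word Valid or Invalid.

Invalid: d/dt[G] - f = (32*t**3 - 64*t**2 + 24*t + 6)/(8*t**6 - 52*t**5 + 134*t**4 - 175*t**3 + 122*t**2 - 43*t + 6), which is not 0.

d/dt[G] = -32*t/(8*t**3 - 20*t**2 + 14*t - 3)
d/dt[G] - f(t) = (32*t**3 - 64*t**2 + 24*t + 6)/(8*t**6 - 52*t**5 + 134*t**4 - 175*t**3 + 122*t**2 - 43*t + 6) != 0.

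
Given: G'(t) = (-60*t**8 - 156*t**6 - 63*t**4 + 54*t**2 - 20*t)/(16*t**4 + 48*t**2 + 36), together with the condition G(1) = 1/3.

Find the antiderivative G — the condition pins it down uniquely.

G(t) = -(18*t**7 + 15*t**5 - 18*t**3 - 8*t**2 - 27)/(12*(2*t**2 + 3))

A first test for any G(t): its t-derivative must equal the given G'(t).
A general antiderivative is -3*t**5/4 + t**3/2 + 4/3 + 5/(4*(2*t**2 + 3)) + C.
The condition gives C = 1/3 - (4/3) = -1.
So G(t) = -(18*t**7 + 15*t**5 - 18*t**3 - 8*t**2 - 27)/(12*(2*t**2 + 3)).
Check: d/dt[-(18*t**7 + 15*t**5 - 18*t**3 - 8*t**2 - 27)/(12*(2*t**2 + 3))] = (-60*t**8 - 156*t**6 - 63*t**4 + 54*t**2 - 20*t)/(16*t**4 + 48*t**2 + 36) = G'(t).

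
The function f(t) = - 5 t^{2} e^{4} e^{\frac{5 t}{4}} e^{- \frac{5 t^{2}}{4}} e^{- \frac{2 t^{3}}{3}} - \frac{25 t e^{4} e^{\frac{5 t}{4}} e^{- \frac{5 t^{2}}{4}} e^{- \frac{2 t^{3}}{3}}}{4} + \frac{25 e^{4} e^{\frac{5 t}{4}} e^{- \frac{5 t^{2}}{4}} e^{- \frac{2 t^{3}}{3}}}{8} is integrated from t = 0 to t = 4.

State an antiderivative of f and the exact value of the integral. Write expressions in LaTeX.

The substitution u = - \frac{2 t^{3}}{3} - \frac{5 t^{2}}{4} + \frac{5 t}{4} + 4 works: f is exactly (dF/du)*(du/dt) for that inner function.
F(t) = \frac{5 e^{4} e^{\frac{5 t}{4}} e^{- \frac{5 t^{2}}{4}} e^{- \frac{2 t^{3}}{3}}}{2} is an antiderivative of f.
Check: d/dt[\frac{5 e^{4} e^{\frac{5 t}{4}} e^{- \frac{5 t^{2}}{4}} e^{- \frac{2 t^{3}}{3}}}{2}] = \frac{\left(- 40 t^{2} e^{4} e^{\frac{5 t}{4}} - 50 t e^{4} e^{\frac{5 t}{4}} + 25 e^{4} e^{\frac{5 t}{4}}\right) e^{- \frac{5 t^{2}}{4}} e^{- \frac{2 t^{3}}{3}}}{8}, which equals f(t).
F(4) = \frac{5}{2 e^{\frac{161}{3}}}; F(0) = \frac{5 e^{4}}{2}.
Integral = F(4) - F(0) = - \frac{5 e^{4}}{2} + \frac{5}{2 e^{\frac{161}{3}}}.

Antiderivative: F(t) = \frac{5 e^{4} e^{\frac{5 t}{4}} e^{- \frac{5 t^{2}}{4}} e^{- \frac{2 t^{3}}{3}}}{2}; value = - \frac{5 e^{4}}{2} + \frac{5}{2 e^{\frac{161}{3}}}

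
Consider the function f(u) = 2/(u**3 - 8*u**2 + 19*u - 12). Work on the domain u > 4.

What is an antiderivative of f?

Factor the denominator ((u - 4)*(u - 3)*(u - 1)) and decompose: f = 1/(3*(u - 1)) - 1/(u - 3) + 2/(3*(u - 4)); each piece integrates to a log, atan, or power term.
Check: d/du[2*log(u - 4)/3 - log(u - 3) + log(u - 1)/3] = 2/(u**3 - 8*u**2 + 19*u - 12) = f(u).

An antiderivative is F(u) = 2*log(u - 4)/3 - log(u - 3) + log(u - 1)/3.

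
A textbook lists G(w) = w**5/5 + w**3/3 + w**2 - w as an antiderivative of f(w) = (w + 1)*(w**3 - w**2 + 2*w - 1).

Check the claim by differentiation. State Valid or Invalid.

Invalid: d/dw[G] - f = w, which is not 0.

d/dw[G] = w**4 + w**2 + 2*w - 1
d/dw[G] - f(w) = w != 0.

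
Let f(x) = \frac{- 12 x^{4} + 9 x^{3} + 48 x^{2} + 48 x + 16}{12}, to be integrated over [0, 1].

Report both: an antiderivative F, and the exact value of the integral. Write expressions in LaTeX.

Check any antiderivative F(x) by computing F'(x) and comparing it with f(x).
F(x) = - \frac{x^{5}}{5} + \frac{3 x^{4}}{16} + \frac{4 x^{3}}{3} + 2 x^{2} + \frac{4 x}{3} is an antiderivative of f.
Check: d/dx[- \frac{x^{5}}{5} + \frac{3 x^{4}}{16} + \frac{4 x^{3}}{3} + 2 x^{2} + \frac{4 x}{3}] = - x^{4} + \frac{3 x^{3}}{4} + 4 x^{2} + 4 x + \frac{4}{3}, which equals f(x).
F(1) = \frac{1117}{240}; F(0) = 0.
Integral = F(1) - F(0) = \frac{1117}{240}.

Antiderivative: F(x) = - \frac{x^{5}}{5} + \frac{3 x^{4}}{16} + \frac{4 x^{3}}{3} + 2 x^{2} + \frac{4 x}{3}; value = \frac{1117}{240}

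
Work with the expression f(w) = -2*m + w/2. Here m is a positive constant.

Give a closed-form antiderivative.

An antiderivative is F(w) = w*(-8*m + w)/4.

Recover f(w) by differentiating a candidate F(w); any mismatch rules it out.
Check: d/dw[w*(-8*m + w)/4] = -2*m + w/2 = f(w).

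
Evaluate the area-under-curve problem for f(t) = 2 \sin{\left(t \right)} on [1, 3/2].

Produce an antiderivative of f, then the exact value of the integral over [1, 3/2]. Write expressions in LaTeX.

Antiderivative: F(t) = - 2 \cos{\left(t \right)}; value = - 2 \cos{\left(\frac{3}{2} \right)} + 2 \cos{\left(1 \right)}

Since d/dt undoes antidifferentiation here, F'(t) = f(t) is required of F(t).
F(t) = - 2 \cos{\left(t \right)} is an antiderivative of f.
Check: d/dt[- 2 \cos{\left(t \right)}] = 2 \sin{\left(t \right)} = f(t).
F(3/2) = - 2 \cos{\left(\frac{3}{2} \right)}; F(1) = - 2 \cos{\left(1 \right)}.
Integral = F(3/2) - F(1) = - 2 \cos{\left(\frac{3}{2} \right)} + 2 \cos{\left(1 \right)}.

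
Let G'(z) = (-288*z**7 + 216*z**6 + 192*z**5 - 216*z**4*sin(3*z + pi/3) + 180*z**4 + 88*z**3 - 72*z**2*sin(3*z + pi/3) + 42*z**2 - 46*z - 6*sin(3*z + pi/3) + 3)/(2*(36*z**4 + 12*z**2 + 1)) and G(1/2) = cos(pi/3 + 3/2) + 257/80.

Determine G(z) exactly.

G(z) = (-4*z**4*(6*z**2 + 1) + 4*z**3*(6*z**2 + 1) + 8*z**2*(6*z**2 + 1) + 24*z**2 + 6*z*(6*z**2 + 1) + 4*(6*z**2 + 1)*cos(3*z + pi/3) + 13)/(4*(6*z**2 + 1))

The proposed G(z) is checked by its d/dz: the result must match the given G'(z).
A general antiderivative is -z**4 + z**3 + 2*z**2 + 3*z/2 + cos(3*z + pi/3) - 1 + 3/(4*(2*z**2 + 1/3)) + C.
The condition gives C = cos(pi/3 + 3/2) + 257/80 - (cos(pi/3 + 3/2) + 97/80) = 2.
So G(z) = (-4*z**4*(6*z**2 + 1) + 4*z**3*(6*z**2 + 1) + 8*z**2*(6*z**2 + 1) + 24*z**2 + 6*z*(6*z**2 + 1) + 4*(6*z**2 + 1)*cos(3*z + pi/3) + 13)/(4*(6*z**2 + 1)).
Check: d/dz[(-4*z**4*(6*z**2 + 1) + 4*z**3*(6*z**2 + 1) + 8*z**2*(6*z**2 + 1) + 24*z**2 + 6*z*(6*z**2 + 1) + 4*(6*z**2 + 1)*cos(3*z + pi/3) + 13)/(4*(6*z**2 + 1))] = (-288*z**7 + 216*z**6 + 192*z**5 - 216*z**4*sin(3*z + pi/3) + 180*z**4 + 88*z**3 - 72*z**2*sin(3*z + pi/3) + 42*z**2 - 46*z - 6*sin(3*z + pi/3) + 3)/(72*z**4 + 24*z**2 + 2), which equals G'(z).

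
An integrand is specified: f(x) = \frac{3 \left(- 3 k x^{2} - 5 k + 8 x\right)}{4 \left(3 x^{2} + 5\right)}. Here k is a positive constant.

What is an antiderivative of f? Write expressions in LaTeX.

Since d/dx undoes antidifferentiation here, F'(x) = f(x) is required of F(x).
Check: d/dx[- \frac{3 k x - 4 \log{\left(\frac{3 x^{2}}{2} + \frac{5}{2} \right)}}{4}] = \frac{- 9 k x^{2} - 15 k + 24 x}{12 x^{2} + 20}, which equals f(x).

An antiderivative is F(x) = - \frac{3 k x - 4 \log{\left(\frac{3 x^{2}}{2} + \frac{5}{2} \right)}}{4}.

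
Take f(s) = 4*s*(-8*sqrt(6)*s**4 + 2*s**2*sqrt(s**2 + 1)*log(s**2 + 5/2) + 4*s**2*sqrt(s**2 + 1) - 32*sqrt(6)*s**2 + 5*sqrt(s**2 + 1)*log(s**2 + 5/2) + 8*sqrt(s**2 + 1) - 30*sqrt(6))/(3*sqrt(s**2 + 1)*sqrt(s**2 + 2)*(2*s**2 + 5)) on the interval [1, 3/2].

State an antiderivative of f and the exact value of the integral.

Antiderivative: F(s) = -16*sqrt(s**2 + 2)*sqrt(3*s**2/2 + 3/2)/3 + 4*sqrt(s**2 + 2)*log(s**2 + 5/2)/3; value = -2*sqrt(1326)/3 - 4*sqrt(3)*log(7/2)/3 + 2*sqrt(17)*log(19/4)/3 + 16

Recognize the product-rule pattern: f = u'v + uv' with u = 4*sqrt(s**2 + 2)/3, v = -4*sqrt(3*s**2/2 + 3/2) + log(s**2 + 5/2), so integration by parts undoes it.
F(s) = -16*sqrt(s**2 + 2)*sqrt(3*s**2/2 + 3/2)/3 + 4*sqrt(s**2 + 2)*log(s**2 + 5/2)/3 is an antiderivative of f.
Check: d/ds[-16*sqrt(s**2 + 2)*sqrt(3*s**2/2 + 3/2)/3 + 4*sqrt(s**2 + 2)*log(s**2 + 5/2)/3] = (-32*sqrt(6)*s**5 + 8*s**3*sqrt(s**2 + 1)*log(s**2 + 5/2) + 16*s**3*sqrt(s**2 + 1) - 128*sqrt(6)*s**3 + 20*s*sqrt(s**2 + 1)*log(s**2 + 5/2) + 32*s*sqrt(s**2 + 1) - 120*sqrt(6)*s)/(6*s**2*sqrt(s**2 + 1)*sqrt(s**2 + 2) + 15*sqrt(s**2 + 1)*sqrt(s**2 + 2)), which equals f(s).
F(3/2) = -2*sqrt(1326)/3 + 2*sqrt(17)*log(19/4)/3; F(1) = -16 + 4*sqrt(3)*log(7/2)/3.
Integral = F(3/2) - F(1) = -2*sqrt(1326)/3 - 4*sqrt(3)*log(7/2)/3 + 2*sqrt(17)*log(19/4)/3 + 16.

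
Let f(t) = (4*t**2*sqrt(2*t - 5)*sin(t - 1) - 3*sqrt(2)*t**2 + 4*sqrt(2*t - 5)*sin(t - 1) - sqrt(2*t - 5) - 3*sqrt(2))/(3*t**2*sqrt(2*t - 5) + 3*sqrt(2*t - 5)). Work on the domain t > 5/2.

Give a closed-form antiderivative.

An antiderivative is F(t) = -2*sqrt(t - 5/2) - 4*cos(t - 1)/3 - atan(t)/3.

Check any antiderivative F(t) by computing F'(t) and comparing it with f(t).
Check: d/dt[-2*sqrt(t - 5/2) - 4*cos(t - 1)/3 - atan(t)/3] = (4*t**2*sqrt(2*t - 5)*sin(t - 1) - 3*sqrt(2)*t**2 + 4*sqrt(2*t - 5)*sin(t - 1) - sqrt(2*t - 5) - 3*sqrt(2))/(3*t**2*sqrt(2*t - 5) + 3*sqrt(2*t - 5)) = f(t).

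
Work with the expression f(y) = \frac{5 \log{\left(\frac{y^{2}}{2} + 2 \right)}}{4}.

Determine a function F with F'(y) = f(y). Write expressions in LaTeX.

An antiderivative is F(y) = \frac{5 y \log{\left(\frac{y^{2}}{2} + 2 \right)}}{4} - \frac{5 y}{2} + 5 \operatorname{atan}{\left(\frac{y}{2} \right)}.

An antiderivative F(y) passes only if d/dy[F] lands on f(y) exactly.
Check: d/dy[\frac{5 y \log{\left(\frac{y^{2}}{2} + 2 \right)}}{4} - \frac{5 y}{2} + 5 \operatorname{atan}{\left(\frac{y}{2} \right)}] = \frac{5 \log{\left(\frac{y^{2}}{2} + 2 \right)}}{4} = f(y).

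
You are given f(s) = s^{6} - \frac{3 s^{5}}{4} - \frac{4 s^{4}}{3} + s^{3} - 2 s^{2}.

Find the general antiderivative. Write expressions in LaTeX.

F(s) = \frac{s^{7}}{7} - \frac{s^{6}}{8} - \frac{4 s^{5}}{15} + \frac{s^{4}}{4} - \frac{2 s^{3}}{3} + C

The integrand splits into summands that can be handled one at a time.
Check: d/ds[\frac{s^{7}}{7} - \frac{s^{6}}{8} - \frac{4 s^{5}}{15} + \frac{s^{4}}{4} - \frac{2 s^{3}}{3}] = s^{6} - \frac{3 s^{5}}{4} - \frac{4 s^{4}}{3} + s^{3} - 2 s^{2} = f(s).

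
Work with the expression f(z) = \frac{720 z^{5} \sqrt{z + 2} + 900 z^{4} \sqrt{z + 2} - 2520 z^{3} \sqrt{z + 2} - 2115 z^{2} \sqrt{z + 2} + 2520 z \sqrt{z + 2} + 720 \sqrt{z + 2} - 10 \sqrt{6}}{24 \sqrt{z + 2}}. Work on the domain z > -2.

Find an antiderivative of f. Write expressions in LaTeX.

An antiderivative is F(z) = - \frac{5 \sqrt{\frac{3 z}{2} + 3}}{3} - 5 \left(- z^{2} - \frac{z}{2} + 2\right)^{3}.

A first test for any F(z): its z-derivative must equal f(z) identically.
Check: d/dz[- \frac{5 \sqrt{\frac{3 z}{2} + 3}}{3} - 5 \left(- z^{2} - \frac{z}{2} + 2\right)^{3}] = \frac{720 z^{5} \sqrt{z + 2} + 900 z^{4} \sqrt{z + 2} - 2520 z^{3} \sqrt{z + 2} - 2115 z^{2} \sqrt{z + 2} + 2520 z \sqrt{z + 2} + 720 \sqrt{z + 2} - 10 \sqrt{6}}{24 \sqrt{z + 2}} = f(z).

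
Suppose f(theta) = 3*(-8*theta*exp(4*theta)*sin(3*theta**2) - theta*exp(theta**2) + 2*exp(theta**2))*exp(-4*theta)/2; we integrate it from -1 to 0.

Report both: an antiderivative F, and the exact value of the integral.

Antiderivative: F(theta) = 2*cos(3*theta**2) - 3*exp(-4*theta)*exp(theta**2)/4; value = 5/4 - 2*cos(3) + 3*exp(5)/4

A first test for any F(theta): its theta-derivative must equal f(theta) identically.
F(theta) = 2*cos(3*theta**2) - 3*exp(-4*theta)*exp(theta**2)/4 is an antiderivative of f.
Check: d/dtheta[2*cos(3*theta**2) - 3*exp(-4*theta)*exp(theta**2)/4] = (-24*theta*exp(4*theta)*sin(3*theta**2) - 3*theta*exp(theta**2) + 6*exp(theta**2))*exp(-4*theta)/2, which equals f(theta).
F(0) = 5/4; F(-1) = -3*exp(5)/4 + 2*cos(3).
Integral = F(0) - F(-1) = 5/4 - 2*cos(3) + 3*exp(5)/4.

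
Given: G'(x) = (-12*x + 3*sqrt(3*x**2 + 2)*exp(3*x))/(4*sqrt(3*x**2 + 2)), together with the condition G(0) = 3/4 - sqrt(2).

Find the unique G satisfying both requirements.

G(x) = (-4*sqrt(3*x**2 + 2) + exp(3*x) + 2)/4

The proposed G(x) is checked by its d/dx: the result must match the given G'(x).
A general antiderivative is -sqrt(3*x**2 + 2) + exp(3*x)/4 + C.
The condition gives C = 3/4 - sqrt(2) - (1/4 - sqrt(2)) = 1/2.
So G(x) = (-4*sqrt(3*x**2 + 2) + exp(3*x) + 2)/4.
Check: d/dx[(-4*sqrt(3*x**2 + 2) + exp(3*x) + 2)/4] = (-12*x + 3*sqrt(3*x**2 + 2)*exp(3*x))/(4*sqrt(3*x**2 + 2)) = G'(x).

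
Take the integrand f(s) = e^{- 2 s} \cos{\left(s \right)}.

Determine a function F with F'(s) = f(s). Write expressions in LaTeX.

An antiderivative F(s) passes only if d/ds[F] lands on f(s) exactly.
Check: d/ds[\frac{\left(\sin{\left(s \right)} - 2 \cos{\left(s \right)}\right) e^{- 2 s}}{5}] = e^{- 2 s} \cos{\left(s \right)} = f(s).

An antiderivative is F(s) = \frac{\left(\sin{\left(s \right)} - 2 \cos{\left(s \right)}\right) e^{- 2 s}}{5}.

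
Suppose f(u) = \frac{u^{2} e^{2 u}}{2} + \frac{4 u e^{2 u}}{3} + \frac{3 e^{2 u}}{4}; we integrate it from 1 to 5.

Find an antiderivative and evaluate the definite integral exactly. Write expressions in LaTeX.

Antiderivative: F(u) = \frac{\left(3 u^{2} + 5 u + 2\right) e^{2 u}}{12}; value = - \frac{5 e^{2}}{6} + \frac{17 e^{10}}{2}

f has the shape v'r + vr' for v = \frac{u^{2}}{4} + \frac{5 u}{12} + \frac{1}{6} and r = e^{2 u} — it is the derivative of the product v*r.
F(u) = \frac{\left(3 u^{2} + 5 u + 2\right) e^{2 u}}{12} is an antiderivative of f.
Check: d/du[\frac{\left(3 u^{2} + 5 u + 2\right) e^{2 u}}{12}] = \frac{u^{2} e^{2 u}}{2} + \frac{4 u e^{2 u}}{3} + \frac{3 e^{2 u}}{4} = f(u).
F(5) = \frac{17 e^{10}}{2}; F(1) = \frac{5 e^{2}}{6}.
Integral = F(5) - F(1) = - \frac{5 e^{2}}{6} + \frac{17 e^{10}}{2}.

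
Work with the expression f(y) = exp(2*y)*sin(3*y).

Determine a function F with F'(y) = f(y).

Whatever form F(y) takes, F'(y) = f(y) is non-negotiable.
Check: d/dy[2*exp(2*y)*sin(3*y)/13 - 3*exp(2*y)*cos(3*y)/13] = exp(2*y)*sin(3*y) = f(y).

An antiderivative is F(y) = 2*exp(2*y)*sin(3*y)/13 - 3*exp(2*y)*cos(3*y)/13.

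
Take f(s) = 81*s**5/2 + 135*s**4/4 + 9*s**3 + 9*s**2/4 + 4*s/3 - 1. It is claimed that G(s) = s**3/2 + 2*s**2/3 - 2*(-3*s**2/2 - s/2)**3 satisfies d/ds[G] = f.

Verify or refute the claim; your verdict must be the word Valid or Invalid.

d/ds[G] = 81*s**5/2 + 135*s**4/4 + 9*s**3 + 9*s**2/4 + 4*s/3
d/ds[G] - f(s) = 1 != 0.

Invalid: d/ds[G] - f = 1, which is not 0.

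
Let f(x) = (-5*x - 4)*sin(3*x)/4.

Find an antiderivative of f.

An antiderivative F(x) passes only if d/dx[F] lands on f(x) exactly.
Check: d/dx[(15*x*cos(3*x) - 5*sin(3*x) + 12*cos(3*x))/36] = -5*x*sin(3*x)/4 - sin(3*x), which equals f(x).

An antiderivative is F(x) = (15*x*cos(3*x) - 5*sin(3*x) + 12*cos(3*x))/36.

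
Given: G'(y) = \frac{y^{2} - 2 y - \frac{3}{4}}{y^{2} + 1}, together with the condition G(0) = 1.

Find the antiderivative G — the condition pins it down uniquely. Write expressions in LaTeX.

A first test for any G(y): its y-derivative must equal the given G'(y).
A general antiderivative is y - \log{\left(y^{2} + 1 \right)} - \frac{7 \operatorname{atan}{\left(y \right)}}{4} + C.
The condition gives C = 1 - (0) = 1.
So G(y) = y - \log{\left(y^{2} + 1 \right)} - \frac{7 \operatorname{atan}{\left(y \right)}}{4} + 1.
Check: d/dy[y - \log{\left(y^{2} + 1 \right)} - \frac{7 \operatorname{atan}{\left(y \right)}}{4} + 1] = \frac{4 y^{2} - 8 y - 3}{4 y^{2} + 4}, which equals G'(y).

G(y) = y - \log{\left(y^{2} + 1 \right)} - \frac{7 \operatorname{atan}{\left(y \right)}}{4} + 1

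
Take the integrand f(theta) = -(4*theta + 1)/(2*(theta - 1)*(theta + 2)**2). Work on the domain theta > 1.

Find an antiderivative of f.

An antiderivative is F(theta) = -5*log(theta - 1)/18 + 5*log(theta + 2)/18 + 7/(6*theta + 12).

Factor the denominator (2*(theta - 1)*(theta + 2)**2) and decompose: f = 5/(18*(theta + 2)) - 7/(6*(theta + 2)**2) - 5/(18*(theta - 1)); each piece integrates to a log, atan, or power term.
Check: d/dtheta[-5*log(theta - 1)/18 + 5*log(theta + 2)/18 + 7/(6*theta + 12)] = (-4*theta - 1)/(2*theta**3 + 6*theta**2 - 8), which equals f(theta).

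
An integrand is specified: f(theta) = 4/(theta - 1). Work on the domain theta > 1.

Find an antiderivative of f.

Since d/dtheta undoes antidifferentiation here, F'(theta) = f(theta) is required of F(theta).
Check: d/dtheta[4*log(2*theta - 2)] = 4/(theta - 1) = f(theta).

An antiderivative is F(theta) = 4*log(2*theta - 2).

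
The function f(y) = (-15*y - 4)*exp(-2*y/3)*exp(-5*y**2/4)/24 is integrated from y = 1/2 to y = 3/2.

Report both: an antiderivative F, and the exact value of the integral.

Antiderivative: F(y) = exp(-2*y/3)*exp(-5*y**2/4)/4; value = -exp(-31/48)/4 + exp(-61/16)/4

The substitution u = -5*y**2/4 - 2*y/3 works: f is exactly (dF/du)*(du/dy) for that inner function.
F(y) = exp(-2*y/3)*exp(-5*y**2/4)/4 is an antiderivative of f.
Check: d/dy[exp(-2*y/3)*exp(-5*y**2/4)/4] = (-15*y - 4)*exp(-2*y/3)*exp(-5*y**2/4)/24 = f(y).
F(3/2) = exp(-61/16)/4; F(1/2) = exp(-31/48)/4.
Integral = F(3/2) - F(1/2) = -exp(-31/48)/4 + exp(-61/16)/4.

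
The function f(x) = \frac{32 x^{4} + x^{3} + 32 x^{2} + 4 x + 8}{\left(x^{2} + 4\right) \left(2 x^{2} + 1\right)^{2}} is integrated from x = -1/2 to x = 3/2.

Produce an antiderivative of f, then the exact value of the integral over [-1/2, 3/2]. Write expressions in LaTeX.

Antiderivative: F(x) = \frac{32 x^{2} \operatorname{atan}{\left(\frac{x}{2} \right)} + 16 \operatorname{atan}{\left(\frac{x}{2} \right)} - 1}{8 x^{2} + 4}; value = \frac{4}{33} + 4 \operatorname{atan}{\left(\frac{1}{4} \right)} + 4 \operatorname{atan}{\left(\frac{3}{4} \right)}

Any candidate F(x) must reproduce f(x) exactly when differentiated.
F(x) = \frac{32 x^{2} \operatorname{atan}{\left(\frac{x}{2} \right)} + 16 \operatorname{atan}{\left(\frac{x}{2} \right)} - 1}{8 x^{2} + 4} is an antiderivative of f.
Check: d/dx[\frac{32 x^{2} \operatorname{atan}{\left(\frac{x}{2} \right)} + 16 \operatorname{atan}{\left(\frac{x}{2} \right)} - 1}{8 x^{2} + 4}] = \frac{32 x^{4} + x^{3} + 32 x^{2} + 4 x + 8}{4 x^{6} + 20 x^{4} + 17 x^{2} + 4}, which equals f(x).
F(3/2) = - \frac{1}{22} + 4 \operatorname{atan}{\left(\frac{3}{4} \right)}; F(-1/2) = - 4 \operatorname{atan}{\left(\frac{1}{4} \right)} - \frac{1}{6}.
Integral = F(3/2) - F(-1/2) = \frac{4}{33} + 4 \operatorname{atan}{\left(\frac{1}{4} \right)} + 4 \operatorname{atan}{\left(\frac{3}{4} \right)}.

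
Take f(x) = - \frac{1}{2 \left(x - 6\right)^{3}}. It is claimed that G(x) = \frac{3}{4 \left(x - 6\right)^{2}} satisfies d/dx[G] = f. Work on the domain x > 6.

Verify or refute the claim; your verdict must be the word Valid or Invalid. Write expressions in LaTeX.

d/dx[G] = - \frac{3}{2 x^{3} - 36 x^{2} + 216 x - 432}
d/dx[G] - f(x) = - \frac{1}{x^{3} - 18 x^{2} + 108 x - 216} != 0.

Invalid: d/dx[G] - f = - \frac{1}{x^{3} - 18 x^{2} + 108 x - 216}, which is not 0.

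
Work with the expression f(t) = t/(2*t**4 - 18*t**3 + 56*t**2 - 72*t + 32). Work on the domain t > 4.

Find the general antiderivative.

The denominator factors as 2*(t - 4)*(t - 2)**2*(t - 1); partial fractions split f into directly integrable pieces: -1/(6*(t - 1)) - 1/(2*(t - 2)**2) + 1/(6*(t - 4)).
Check: d/dt[log(t - 4)/6 - log(t - 1)/6 + 1/(2*t - 4)] = t/(2*t**4 - 18*t**3 + 56*t**2 - 72*t + 32) = f(t).

F(t) = log(t - 4)/6 - log(t - 1)/6 + 1/(2*t - 4) + C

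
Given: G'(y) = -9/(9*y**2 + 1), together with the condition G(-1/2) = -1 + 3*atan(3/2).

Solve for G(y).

G(y) = -3*atan(3*y) - 1

Differentiate the proposed G(y) back; it has to land on the given G'(y).
A general antiderivative is -3*atan(3*y) + C.
The condition gives C = -1 + 3*atan(3/2) - (3*atan(3/2)) = -1.
So G(y) = -3*atan(3*y) - 1.
Check: d/dy[-3*atan(3*y) - 1] = -9/(9*y**2 + 1) = G'(y).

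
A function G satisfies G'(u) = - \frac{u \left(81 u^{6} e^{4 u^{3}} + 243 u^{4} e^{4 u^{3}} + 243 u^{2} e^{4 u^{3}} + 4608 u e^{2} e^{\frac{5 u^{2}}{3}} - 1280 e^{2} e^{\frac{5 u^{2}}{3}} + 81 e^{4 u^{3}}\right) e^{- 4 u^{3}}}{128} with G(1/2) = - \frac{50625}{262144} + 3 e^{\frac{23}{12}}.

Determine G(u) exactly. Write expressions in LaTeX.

G(u) = - \frac{81 u^{8}}{1024} - \frac{81 u^{6}}{256} - \frac{243 u^{4}}{512} - \frac{81 u^{2}}{256} + 3 e^{2} e^{\frac{5 u^{2}}{3}} e^{- 4 u^{3}} - \frac{81}{1024}

A first test for any G(u): its u-derivative must equal the given G'(u).
A general antiderivative is - \frac{\left(\frac{3 u^{2}}{4} + \frac{3}{4}\right)^{4}}{4} + 3 e^{- 4 u^{3} + \frac{5 u^{2}}{3} + 2} + C.
The condition gives C = - \frac{50625}{262144} + 3 e^{\frac{23}{12}} - (- \frac{50625}{262144} + 3 e^{\frac{23}{12}}) = 0.
So G(u) = - \frac{81 u^{8}}{1024} - \frac{81 u^{6}}{256} - \frac{243 u^{4}}{512} - \frac{81 u^{2}}{256} + 3 e^{2} e^{\frac{5 u^{2}}{3}} e^{- 4 u^{3}} - \frac{81}{1024}.
Check: d/du[- \frac{81 u^{8}}{1024} - \frac{81 u^{6}}{256} - \frac{243 u^{4}}{512} - \frac{81 u^{2}}{256} + 3 e^{2} e^{\frac{5 u^{2}}{3}} e^{- 4 u^{3}} - \frac{81}{1024}] = \frac{\left(- 81 u^{7} e^{4 u^{3}} - 243 u^{5} e^{4 u^{3}} - 243 u^{3} e^{4 u^{3}} - 4608 u^{2} e^{2} e^{\frac{5 u^{2}}{3}} + 1280 u e^{2} e^{\frac{5 u^{2}}{3}} - 81 u e^{4 u^{3}}\right) e^{- 4 u^{3}}}{128}, which equals G'(u).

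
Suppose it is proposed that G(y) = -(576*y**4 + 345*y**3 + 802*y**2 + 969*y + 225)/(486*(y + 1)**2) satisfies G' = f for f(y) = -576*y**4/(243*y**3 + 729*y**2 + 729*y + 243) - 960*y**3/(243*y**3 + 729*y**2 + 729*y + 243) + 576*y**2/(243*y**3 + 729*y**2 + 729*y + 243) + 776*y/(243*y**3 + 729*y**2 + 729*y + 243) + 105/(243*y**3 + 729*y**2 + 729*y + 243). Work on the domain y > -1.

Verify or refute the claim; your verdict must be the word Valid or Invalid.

Invalid: d/dy[G] - f = -3/2, which is not 0.

d/dy[G] = (-1152*y**4 - 2649*y**3 - 1035*y**2 - 635*y - 519)/(486*y**3 + 1458*y**2 + 1458*y + 486)
d/dy[G] - f(y) = -3/2 != 0.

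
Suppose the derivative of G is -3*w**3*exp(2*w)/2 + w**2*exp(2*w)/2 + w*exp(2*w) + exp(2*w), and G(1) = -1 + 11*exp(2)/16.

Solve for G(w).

G'(w) has the shape u'v + uv' for u = -3*w**3/4 + 11*w**2/8 - 7*w/8 + 15/16 and v = exp(2*w) — it is the derivative of the product u*v.
A general antiderivative is (-12*w**3 + 22*w**2 - 14*w + 15)*exp(2*w)/16 + C.
The condition gives C = -1 + 11*exp(2)/16 - (11*exp(2)/16) = -1.
So G(w) = (-12*w**3 + 22*w**2 - 14*w + 15)*exp(2*w)/16 - 1.
Check: d/dw[(-12*w**3 + 22*w**2 - 14*w + 15)*exp(2*w)/16 - 1] = -3*w**3*exp(2*w)/2 + w**2*exp(2*w)/2 + w*exp(2*w) + exp(2*w) = G'(w).

G(w) = (-12*w**3 + 22*w**2 - 14*w + 15)*exp(2*w)/16 - 1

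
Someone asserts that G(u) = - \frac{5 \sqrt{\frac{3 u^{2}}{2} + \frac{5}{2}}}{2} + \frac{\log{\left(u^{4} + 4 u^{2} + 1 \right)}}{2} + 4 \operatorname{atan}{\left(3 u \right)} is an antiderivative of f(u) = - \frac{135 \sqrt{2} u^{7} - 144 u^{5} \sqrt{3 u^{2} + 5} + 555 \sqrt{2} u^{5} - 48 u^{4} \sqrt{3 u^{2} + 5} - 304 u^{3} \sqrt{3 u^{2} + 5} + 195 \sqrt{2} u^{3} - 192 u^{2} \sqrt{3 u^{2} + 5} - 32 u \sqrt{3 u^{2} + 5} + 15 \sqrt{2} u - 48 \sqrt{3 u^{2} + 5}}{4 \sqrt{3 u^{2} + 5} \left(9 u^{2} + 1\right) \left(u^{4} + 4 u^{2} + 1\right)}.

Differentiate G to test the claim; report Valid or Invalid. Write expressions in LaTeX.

Invalid: d/du[G] - f = \frac{- 2 u^{3} - 4 u}{u^{4} + 4 u^{2} + 1}, which is not 0.

d/du[G] = \frac{- 135 \sqrt{2} u^{7} + 72 u^{5} \sqrt{3 u^{2} + 5} - 555 \sqrt{2} u^{5} + 48 u^{4} \sqrt{3 u^{2} + 5} + 152 u^{3} \sqrt{3 u^{2} + 5} - 195 \sqrt{2} u^{3} + 192 u^{2} \sqrt{3 u^{2} + 5} + 16 u \sqrt{3 u^{2} + 5} - 15 \sqrt{2} u + 48 \sqrt{3 u^{2} + 5}}{36 u^{6} \sqrt{3 u^{2} + 5} + 148 u^{4} \sqrt{3 u^{2} + 5} + 52 u^{2} \sqrt{3 u^{2} + 5} + 4 \sqrt{3 u^{2} + 5}}
d/du[G] - f(u) = \frac{- 2 u^{3} - 4 u}{u^{4} + 4 u^{2} + 1} != 0.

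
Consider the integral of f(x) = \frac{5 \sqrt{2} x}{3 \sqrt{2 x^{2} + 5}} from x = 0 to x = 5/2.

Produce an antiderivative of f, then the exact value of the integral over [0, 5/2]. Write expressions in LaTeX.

The substitution u = x^{2} + \frac{5}{2} works: f is exactly (dF/du)*(du/dx) for that inner function.
F(x) = \frac{5 \sqrt{2} \sqrt{2 x^{2} + 5}}{6} is an antiderivative of f.
Check: d/dx[\frac{5 \sqrt{2} \sqrt{2 x^{2} + 5}}{6}] = \frac{5 \sqrt{2} x}{3 \sqrt{2 x^{2} + 5}} = f(x).
F(5/2) = \frac{5 \sqrt{35}}{6}; F(0) = \frac{5 \sqrt{10}}{6}.
Integral = F(5/2) - F(0) = - \frac{5 \sqrt{10}}{6} + \frac{5 \sqrt{35}}{6}.

Antiderivative: F(x) = \frac{5 \sqrt{2} \sqrt{2 x^{2} + 5}}{6}; value = - \frac{5 \sqrt{10}}{6} + \frac{5 \sqrt{35}}{6}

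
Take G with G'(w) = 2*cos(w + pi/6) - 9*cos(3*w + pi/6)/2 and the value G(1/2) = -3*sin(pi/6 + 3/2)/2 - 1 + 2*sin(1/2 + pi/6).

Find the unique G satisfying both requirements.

G(w) = (4*sin(w + pi/6) - 3*sin(3*w + pi/6) - 2)/2

The integrand splits into summands that can be handled one at a time.
A general antiderivative is 2*sin(w + pi/6) - 3*sin(3*w + pi/6)/2 + C.
The condition gives C = -3*sin(pi/6 + 3/2)/2 - 1 + 2*sin(1/2 + pi/6) - (-3*sin(pi/6 + 3/2)/2 + 2*sin(1/2 + pi/6)) = -1.
So G(w) = (4*sin(w + pi/6) - 3*sin(3*w + pi/6) - 2)/2.
Check: d/dw[(4*sin(w + pi/6) - 3*sin(3*w + pi/6) - 2)/2] = 2*cos(w + pi/6) - 9*cos(3*w + pi/6)/2 = G'(w).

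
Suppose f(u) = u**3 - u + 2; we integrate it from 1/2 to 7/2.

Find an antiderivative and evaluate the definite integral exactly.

Antiderivative: F(u) = u*(u**3 - 2*u + 8)/4; value = 75/2

The integrand splits into summands that can be handled one at a time.
F(u) = u*(u**3 - 2*u + 8)/4 is an antiderivative of f.
Check: d/du[u*(u**3 - 2*u + 8)/4] = u**3 - u + 2 = f(u).
F(7/2) = 2457/64; F(1/2) = 57/64.
Integral = F(7/2) - F(1/2) = 75/2.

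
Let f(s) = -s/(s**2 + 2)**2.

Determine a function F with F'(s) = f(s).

An antiderivative is F(s) = 1/(2*(s**2 + 2)).

f matches the chain-rule pattern g'(h)*h' with inner function h(s) = 2*s**2 + 4; substituting u = h(s) collapses the integral.
Check: d/ds[1/(2*(s**2 + 2))] = -s/(s**4 + 4*s**2 + 4), which equals f(s).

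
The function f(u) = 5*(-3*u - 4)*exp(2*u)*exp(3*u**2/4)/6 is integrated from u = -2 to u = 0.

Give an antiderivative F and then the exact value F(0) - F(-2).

Antiderivative: F(u) = -5*exp(2*u)*exp(3*u**2/4)/3; value = -5/3 + 5*exp(-1)/3

f matches the chain-rule pattern g'(h)*h' with inner function h(u) = 3*u**2/4 + 2*u; substituting w = h(u) collapses the integral.
F(u) = -5*exp(2*u)*exp(3*u**2/4)/3 is an antiderivative of f.
Check: d/du[-5*exp(2*u)*exp(3*u**2/4)/3] = -5*u*exp(2*u)*exp(3*u**2/4)/2 - 10*exp(2*u)*exp(3*u**2/4)/3, which equals f(u).
F(0) = -5/3; F(-2) = -5*exp(-1)/3.
Integral = F(0) - F(-2) = -5/3 + 5*exp(-1)/3.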